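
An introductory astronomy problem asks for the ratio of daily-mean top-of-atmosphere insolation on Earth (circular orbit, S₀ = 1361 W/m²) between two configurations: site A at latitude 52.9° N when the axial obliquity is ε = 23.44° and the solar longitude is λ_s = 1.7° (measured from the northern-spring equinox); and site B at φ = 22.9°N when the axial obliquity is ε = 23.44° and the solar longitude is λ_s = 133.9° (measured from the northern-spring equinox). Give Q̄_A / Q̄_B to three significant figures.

— Configuration A (φ=+52.9°):
Solar declination: sin δ = sin ε · sin λ_s = sin 23.44° × sin 1.7° = 0.01180, so δ = +0.676°.
cos H₀ = −tan(+52.9°) tan(+0.676°) = -0.0156, H₀ = 1.5864 rad.
Bracket: H₀ sin φ sin δ + cos φ cos δ sin H₀ = 1.5864×0.79758×0.01180 + 0.60321×0.99993×0.99988 = 0.014930 + 0.603095 = 0.618025.
Q̄ = (S₀/π) × [bracket] = (1361/π) × 0.618025 = 267.74 W/m².
— Configuration B (φ=+22.9°):
Solar declination: sin δ = sin ε · sin λ_s = sin 23.44° × sin 133.9° = 0.28663, so δ = +16.656°.
cos H₀ = −tan(+22.9°) tan(+16.656°) = -0.1264, H₀ = 1.6975 rad.
Bracket: H₀ sin φ sin δ + cos φ cos δ sin H₀ = 1.6975×0.38912×0.28663 + 0.92119×0.95804×0.99198 = 0.189328 + 0.875459 = 1.064787.
Q̄ = (S₀/π) × [bracket] = (1361/π) × 1.064787 = 461.29 W/m².
Ratio Q̄_A / Q̄_B = 267.74 / 461.29 = 0.5804.

Q̄_A / Q̄_B ≈ 0.580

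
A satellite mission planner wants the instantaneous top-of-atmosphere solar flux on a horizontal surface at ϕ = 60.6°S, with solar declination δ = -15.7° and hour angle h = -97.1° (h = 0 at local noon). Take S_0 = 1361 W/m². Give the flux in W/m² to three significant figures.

cos θ_z = sin ϕ sin δ + cos ϕ cos δ cos h = 0.235751 + -0.058413 = 0.177338.
Flux = S_0 · cos θ_z = 1361 × 0.177338 = 241.4 W/m².

241 W/m²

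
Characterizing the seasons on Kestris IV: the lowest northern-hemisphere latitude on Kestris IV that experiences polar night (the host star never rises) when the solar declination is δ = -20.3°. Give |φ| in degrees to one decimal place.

Polar night requires cos H₀ = −tan φ tan δ ≥ 1, i.e. tan φ tan δ ≤ −1.
The boundary is |tan φ| · |tan δ| = 1, so |φ| = 90° − |δ| = 90° − 20.3° = 69.7° in the northern hemisphere.

|φ| = 69.7°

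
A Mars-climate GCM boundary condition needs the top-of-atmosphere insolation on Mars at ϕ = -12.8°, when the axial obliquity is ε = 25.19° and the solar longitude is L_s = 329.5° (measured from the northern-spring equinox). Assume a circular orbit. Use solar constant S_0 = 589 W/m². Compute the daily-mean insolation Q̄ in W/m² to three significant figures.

Q̄ ≈ 193 W/m²

Solar declination: sin δ = sin ε · sin L_s = sin 25.19° × sin 329.5° = -0.21602, so δ = -12.475°.
cos h₀ = −tan(-12.8°) tan(-12.475°) = -0.0503, h₀ = 1.6211 rad.
Bracket: h₀ sin ϕ sin δ + cos ϕ cos δ sin h₀ = 1.6211×-0.22155×-0.21602 + 0.97515×0.97639×0.99874 = 0.077585 + 0.950927 = 1.028512.
Q̄ = (S_0/π) × [bracket] = (589/π) × 1.028512 = 192.8 W/m².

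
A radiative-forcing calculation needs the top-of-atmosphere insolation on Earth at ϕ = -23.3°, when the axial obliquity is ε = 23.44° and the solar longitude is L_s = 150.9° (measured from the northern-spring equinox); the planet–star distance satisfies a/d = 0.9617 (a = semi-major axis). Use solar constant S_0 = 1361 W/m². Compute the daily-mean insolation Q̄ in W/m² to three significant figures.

Q̄ ≈ 314 W/m²

Solar declination: sin δ = sin ε · sin L_s = sin 23.44° × sin 150.9° = 0.19346, so δ = +11.155°.
cos h₀ = −tan(-23.3°) tan(+11.155°) = 0.0849, h₀ = 1.4858 rad.
Bracket: h₀ sin ϕ sin δ + cos ϕ cos δ sin h₀ = 1.4858×-0.39555×0.19346 + 0.91845×0.98111×0.99639 = -0.113698 + 0.897848 = 0.784150.
Inverse-square distance factor (a/d)² = 0.9617² = 0.924867.
Q̄ = (S_0/π) × 0.924867 × [bracket] = (1361/π) × 0.924867 × 0.784150 = 314.2 W/m².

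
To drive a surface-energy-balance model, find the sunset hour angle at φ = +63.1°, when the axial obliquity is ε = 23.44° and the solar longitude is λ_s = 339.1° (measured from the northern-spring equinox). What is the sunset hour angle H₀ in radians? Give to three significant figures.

Solar declination: sin δ = sin ε · sin λ_s = sin 23.44° × sin 339.1° = -0.14191, so δ = -8.158°.
cos H₀ = −tan φ · tan δ = −tan(+63.1°) × tan(-8.158°) = 0.2826, so H₀ = 1.2843 rad = 73.59°.

H₀ = 1.28 rad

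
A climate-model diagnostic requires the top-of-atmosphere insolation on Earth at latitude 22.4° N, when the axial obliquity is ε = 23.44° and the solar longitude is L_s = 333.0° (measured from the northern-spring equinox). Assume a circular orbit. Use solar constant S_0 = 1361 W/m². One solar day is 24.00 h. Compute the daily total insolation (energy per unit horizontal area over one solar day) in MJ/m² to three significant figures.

Solar declination: sin δ = sin ε · sin L_s = sin 23.44° × sin 333.0° = -0.18059, so δ = -10.404°.
cos h₀ = −tan(+22.4°) tan(-10.404°) = 0.0757, h₀ = 1.4950 rad.
Bracket: h₀ sin ϕ sin δ + cos ϕ cos δ sin h₀ = 1.4950×0.38107×-0.18059 + 0.92455×0.98356×0.99713 = -0.102882 + 0.906741 = 0.803859.
Q̄ = (S_0/π) × [bracket] = (1361/π) × 0.803859 = 348.25 W/m².
Daily total = Q̄ × 24.00 h × 3600 s/h = 348.25 × 24.00 × 3600 / 10⁶ = 30.09 MJ/m².

30.1 MJ/m²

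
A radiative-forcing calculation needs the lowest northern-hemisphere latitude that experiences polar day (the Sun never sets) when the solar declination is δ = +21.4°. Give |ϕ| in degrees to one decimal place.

Polar day requires cos h₀ = −tan ϕ tan δ ≤ −1, i.e. tan ϕ tan δ ≥ 1.
The boundary is |tan ϕ| · |tan δ| = 1, so |ϕ| = 90° − |δ| = 90° − 21.4° = 68.6° in the northern hemisphere.

|ϕ| = 68.6°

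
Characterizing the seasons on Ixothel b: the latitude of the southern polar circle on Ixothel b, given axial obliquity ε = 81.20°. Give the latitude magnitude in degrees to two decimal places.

The polar circle is the lowest latitude that experiences at least one full rotation of continuous darkness at the northern-summer solstice; it lies at |φ| = 90° − ε = 90° − 81.20° = 8.80°.

8.80°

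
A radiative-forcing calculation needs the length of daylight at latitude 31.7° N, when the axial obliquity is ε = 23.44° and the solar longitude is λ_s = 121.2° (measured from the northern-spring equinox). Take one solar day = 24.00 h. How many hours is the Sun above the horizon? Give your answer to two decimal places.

13.72 h

Solar declination: sin δ = sin ε · sin λ_s = sin 23.44° × sin 121.2° = 0.34025, so δ = +19.892°.
cos H₀ = −tan φ · tan δ = −tan(+31.7°) × tan(+19.892°) = -0.2235, so H₀ = 1.7962 rad = 102.91°.
Daylight = 2H₀/(2π) × 24.00 h = (1.7962/π) × 24.00 = 13.72 h.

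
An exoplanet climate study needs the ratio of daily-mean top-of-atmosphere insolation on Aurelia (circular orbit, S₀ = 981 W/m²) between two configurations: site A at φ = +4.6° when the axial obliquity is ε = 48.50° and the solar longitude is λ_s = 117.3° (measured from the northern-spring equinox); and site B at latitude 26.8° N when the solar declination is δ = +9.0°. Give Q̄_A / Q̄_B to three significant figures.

Q̄_A / Q̄_B ≈ 0.834

— Configuration A (φ=+4.6°):
Solar declination: sin δ = sin ε · sin λ_s = sin 48.50° × sin 117.3° = 0.66553, so δ = +41.723°.
cos H₀ = −tan(+4.6°) tan(+41.723°) = -0.0717, H₀ = 1.6426 rad.
Bracket: H₀ sin φ sin δ + cos φ cos δ sin H₀ = 1.6426×0.08020×0.66553 + 0.99678×0.74637×0.99742 = 0.087675 + 0.742047 = 0.829722.
Q̄ = (S₀/π) × [bracket] = (981/π) × 0.829722 = 259.09 W/m².
— Configuration B (φ=+26.8°):
cos H₀ = −tan(+26.8°) tan(+9.000°) = -0.0800, H₀ = 1.6509 rad.
Bracket: H₀ sin φ sin δ + cos φ cos δ sin H₀ = 1.6509×0.45088×0.15643 + 0.89259×0.98769×0.99679 = 0.116440 + 0.878772 = 0.995212.
Q̄ = (S₀/π) × [bracket] = (981/π) × 0.995212 = 310.77 W/m².
Ratio Q̄_A / Q̄_B = 259.09 / 310.77 = 0.8337.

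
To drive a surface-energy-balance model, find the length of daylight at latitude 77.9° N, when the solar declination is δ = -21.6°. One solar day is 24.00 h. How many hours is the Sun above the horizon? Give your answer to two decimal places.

0.00 h

cos H₀ = −tan φ · tan δ = 1.8468 ≥ 1, so the Sun never rises (polar night) and H₀ = 0.
Daylight = 2H₀/(2π) × 24.00 h = (0.0000/π) × 24.00 = 0.00 h.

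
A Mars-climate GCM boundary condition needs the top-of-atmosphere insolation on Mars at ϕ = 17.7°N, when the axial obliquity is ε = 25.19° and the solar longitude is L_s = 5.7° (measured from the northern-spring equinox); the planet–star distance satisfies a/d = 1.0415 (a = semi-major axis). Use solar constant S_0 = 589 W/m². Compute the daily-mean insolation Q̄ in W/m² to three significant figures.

Q̄ ≈ 198 W/m²

Solar declination: sin δ = sin ε · sin L_s = sin 25.19° × sin 5.7° = 0.04227, so δ = +2.423°.
cos h₀ = −tan(+17.7°) tan(+2.423°) = -0.0135, h₀ = 1.5843 rad.
Bracket: h₀ sin ϕ sin δ + cos ϕ cos δ sin h₀ = 1.5843×0.30403×0.04227 + 0.95266×0.99911×0.99991 = 0.020360 + 0.951726 = 0.972086.
Inverse-square distance factor (a/d)² = 1.0415² = 1.084722.
Q̄ = (S_0/π) × 1.084722 × [bracket] = (589/π) × 1.084722 × 0.972086 = 197.7 W/m².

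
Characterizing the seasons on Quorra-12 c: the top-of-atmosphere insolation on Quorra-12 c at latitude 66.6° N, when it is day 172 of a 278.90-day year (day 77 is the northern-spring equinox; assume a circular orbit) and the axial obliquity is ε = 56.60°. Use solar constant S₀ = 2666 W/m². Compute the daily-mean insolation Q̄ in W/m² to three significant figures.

Solar longitude: λ_s = 360° × (172 − 77)/278.90 = 122.625°.
sin δ = sin 56.60° × sin 122.625° = 0.70313, so δ = +44.678°.
cos H₀ = −tan(+66.6°) tan(+44.678°) = -2.2851 ≤ −1 ⇒ polar day, H₀ = π.
Bracket: H₀ sin φ sin δ + cos φ cos δ sin H₀ = 3.1416×0.91775×0.70313 + 0.39715×0.71106×0.00000 = 2.027267 + 0.000000 = 2.027267.
Q̄ = (S₀/π) × [bracket] = (2666/π) × 2.027267 = 1720 W/m².

Q̄ ≈ 1.72e+03 W/m²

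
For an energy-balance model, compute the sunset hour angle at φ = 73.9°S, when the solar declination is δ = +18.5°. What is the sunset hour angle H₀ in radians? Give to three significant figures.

H₀ = 0.00 rad

cos H₀ = −tan φ · tan δ = 1.1592 ≥ 1, so the Sun never rises (polar night) and H₀ = 0.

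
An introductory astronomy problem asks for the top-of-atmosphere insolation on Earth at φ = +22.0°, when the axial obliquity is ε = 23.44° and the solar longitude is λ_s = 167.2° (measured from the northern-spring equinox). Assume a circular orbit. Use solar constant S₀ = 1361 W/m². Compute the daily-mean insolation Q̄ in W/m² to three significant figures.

Q̄ ≈ 423 W/m²

Solar declination: sin δ = sin ε · sin λ_s = sin 23.44° × sin 167.2° = 0.08813, so δ = +5.056°.
cos H₀ = −tan(+22.0°) tan(+5.056°) = -0.0357, H₀ = 1.6065 rad.
Bracket: H₀ sin φ sin δ + cos φ cos δ sin H₀ = 1.6065×0.37461×0.08813 + 0.92718×0.99611×0.99936 = 0.053038 + 0.922982 = 0.976020.
Q̄ = (S₀/π) × [bracket] = (1361/π) × 0.976020 = 422.8 W/m².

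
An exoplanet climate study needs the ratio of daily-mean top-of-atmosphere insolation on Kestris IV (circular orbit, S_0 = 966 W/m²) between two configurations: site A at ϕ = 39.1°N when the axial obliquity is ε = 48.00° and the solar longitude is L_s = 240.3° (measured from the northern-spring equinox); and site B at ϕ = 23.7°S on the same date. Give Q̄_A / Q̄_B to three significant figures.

— Configuration A (ϕ=+39.1°):
Solar declination: sin δ = sin ε · sin L_s = sin 48.00° × sin 240.3° = -0.64552, so δ = -40.205°.
cos h₀ = −tan(+39.1°) tan(-40.205°) = 0.6869, h₀ = 0.8136 rad.
Bracket: h₀ sin ϕ sin δ + cos ϕ cos δ sin h₀ = 0.8136×0.63068×-0.64552 + 0.77605×0.76374×0.72677 = -0.331230 + 0.430757 = 0.099527.
Q̄ = (S_0/π) × [bracket] = (966/π) × 0.099527 = 30.603 W/m².
— Configuration B (ϕ=-23.7°):
cos h₀ = −tan(-23.7°) tan(-40.205°) = -0.3710, h₀ = 1.9509 rad.
Bracket: h₀ sin ϕ sin δ + cos ϕ cos δ sin h₀ = 1.9509×-0.40195×-0.64552 + 0.91566×0.76374×0.92863 = 0.506194 + 0.649415 = 1.155609.
Q̄ = (S_0/π) × [bracket] = (966/π) × 1.155609 = 355.34 W/m².
Ratio Q̄_A / Q̄_B = 30.603 / 355.34 = 0.08612.

Q̄_A / Q̄_B ≈ 0.0861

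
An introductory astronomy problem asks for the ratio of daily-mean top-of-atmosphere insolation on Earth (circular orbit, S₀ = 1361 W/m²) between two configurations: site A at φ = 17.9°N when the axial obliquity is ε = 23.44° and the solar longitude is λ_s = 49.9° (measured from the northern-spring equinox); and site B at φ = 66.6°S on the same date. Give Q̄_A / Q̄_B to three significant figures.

— Configuration A (φ=+17.9°):
Solar declination: sin δ = sin ε · sin λ_s = sin 23.44° × sin 49.9° = 0.30428, so δ = +17.715°.
cos H₀ = −tan(+17.9°) tan(+17.715°) = -0.1032, H₀ = 1.6742 rad.
Bracket: H₀ sin φ sin δ + cos φ cos δ sin H₀ = 1.6742×0.30736×0.30428 + 0.95159×0.95258×0.99466 = 0.156577 + 0.901625 = 1.058202.
Q̄ = (S₀/π) × [bracket] = (1361/π) × 1.058202 = 458.43 W/m².
— Configuration B (φ=-66.6°):
cos H₀ = −tan(-66.6°) tan(+17.715°) = 0.7381, H₀ = 0.7405 rad.
Bracket: H₀ sin φ sin δ + cos φ cos δ sin H₀ = 0.7405×-0.91775×0.30428 + 0.39715×0.95258×0.67464 = -0.206787 + 0.255228 = 0.048441.
Q̄ = (S₀/π) × [bracket] = (1361/π) × 0.048441 = 20.986 W/m².
Ratio Q̄_A / Q̄_B = 458.43 / 20.986 = 21.84.

Q̄_A / Q̄_B ≈ 21.8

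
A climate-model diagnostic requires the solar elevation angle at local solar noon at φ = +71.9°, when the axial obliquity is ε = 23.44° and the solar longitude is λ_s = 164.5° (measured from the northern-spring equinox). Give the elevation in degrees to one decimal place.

Solar declination: sin δ = sin ε · sin λ_s = sin 23.44° × sin 164.5° = 0.10630, so δ = +6.102°.
At local noon the hour angle is zero, so the zenith angle equals |φ − δ| = |+71.9° − (+6.102°)| = 65.798°.
Elevation = 90° − 65.798° = 24.2°.

24.2°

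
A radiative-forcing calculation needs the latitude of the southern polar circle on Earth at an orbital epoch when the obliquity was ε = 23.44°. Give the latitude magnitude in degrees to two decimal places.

The polar circle is the lowest latitude that experiences at least one full rotation of continuous darkness at the northern-summer solstice; it lies at |φ| = 90° − ε = 90° − 23.44° = 66.56°.

66.56°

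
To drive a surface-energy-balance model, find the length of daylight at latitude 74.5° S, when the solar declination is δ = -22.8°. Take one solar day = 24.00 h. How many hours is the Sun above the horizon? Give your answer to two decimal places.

24.00 h

Sunrise equation: cos H₀ = −tan φ · tan δ = -1.5158 ≤ −1, so the Sun never sets (polar day) and H₀ = π.
Daylight = 2H₀/(2π) × 24.00 h = (3.1416/π) × 24.00 = 24.00 h.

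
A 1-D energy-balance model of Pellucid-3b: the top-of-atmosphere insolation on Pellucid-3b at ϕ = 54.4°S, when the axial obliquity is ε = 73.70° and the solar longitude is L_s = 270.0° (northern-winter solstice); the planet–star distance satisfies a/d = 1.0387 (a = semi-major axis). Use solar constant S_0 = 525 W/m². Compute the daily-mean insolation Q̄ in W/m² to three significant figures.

Q̄ ≈ 442 W/m²

Solar declination: sin δ = sin ε · sin L_s = sin 73.70° × sin 270.0° = -0.95981, so δ = -73.700°.
cos h₀ = −tan(-54.4°) tan(-73.700°) = -4.7766 ≤ −1 ⇒ polar day, h₀ = π.
Bracket: h₀ sin ϕ sin δ + cos ϕ cos δ sin h₀ = 3.1416×-0.81310×-0.95981 + 0.58212×0.28067×0.00000 = 2.451772 + 0.000000 = 2.451772.
Inverse-square distance factor (a/d)² = 1.0387² = 1.078898.
Q̄ = (S_0/π) × 1.078898 × [bracket] = (525/π) × 1.078898 × 2.451772 = 442.0 W/m².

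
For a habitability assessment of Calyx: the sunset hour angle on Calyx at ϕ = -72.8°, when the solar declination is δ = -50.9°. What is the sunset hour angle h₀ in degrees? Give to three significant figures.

h₀ = 180°

Sunrise equation: cos h₀ = −tan ϕ · tan δ = -3.9751 ≤ −1, so the host star never sets (polar day) and h₀ = π.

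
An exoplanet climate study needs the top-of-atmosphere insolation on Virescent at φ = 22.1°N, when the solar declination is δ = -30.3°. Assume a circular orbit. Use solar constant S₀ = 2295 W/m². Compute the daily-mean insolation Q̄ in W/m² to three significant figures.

cos H₀ = −tan(+22.1°) tan(-30.300°) = 0.2373, H₀ = 1.3312 rad.
Bracket: H₀ sin φ sin δ + cos φ cos δ sin H₀ = 1.3312×0.37622×-0.50453 + 0.92653×0.86340×0.97144 = -0.252681 + 0.777119 = 0.524438.
Q̄ = (S₀/π) × [bracket] = (2295/π) × 0.524438 = 383.1 W/m².

Q̄ ≈ 383 W/m²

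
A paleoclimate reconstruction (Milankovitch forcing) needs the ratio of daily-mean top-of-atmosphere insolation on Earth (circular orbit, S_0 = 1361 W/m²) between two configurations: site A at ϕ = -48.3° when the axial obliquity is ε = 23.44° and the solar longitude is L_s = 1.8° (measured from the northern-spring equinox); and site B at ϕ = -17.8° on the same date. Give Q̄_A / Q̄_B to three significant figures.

— Configuration A (ϕ=-48.3°):
Solar declination: sin δ = sin ε · sin L_s = sin 23.44° × sin 1.8° = 0.01249, so δ = +0.716°.
cos h₀ = −tan(-48.3°) tan(+0.716°) = 0.0140, h₀ = 1.5568 rad.
Bracket: h₀ sin ϕ sin δ + cos ϕ cos δ sin h₀ = 1.5568×-0.74664×0.01249 + 0.66523×0.99992×0.99990 = -0.014518 + 0.665110 = 0.650592.
Q̄ = (S_0/π) × [bracket] = (1361/π) × 0.650592 = 281.85 W/m².
— Configuration B (ϕ=-17.8°):
cos h₀ = −tan(-17.8°) tan(+0.716°) = 0.0040, h₀ = 1.5668 rad.
Bracket: h₀ sin ϕ sin δ + cos ϕ cos δ sin h₀ = 1.5668×-0.30570×0.01249 + 0.95213×0.99992×0.99999 = -0.005982 + 0.952044 = 0.946062.
Q̄ = (S_0/π) × [bracket] = (1361/π) × 0.946062 = 409.85 W/m².
Ratio Q̄_A / Q̄_B = 281.85 / 409.85 = 0.6877.

Q̄_A / Q̄_B ≈ 0.688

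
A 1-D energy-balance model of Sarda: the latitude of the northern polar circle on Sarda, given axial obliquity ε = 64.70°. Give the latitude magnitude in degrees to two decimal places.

The polar circle is the lowest latitude that experiences at least one full rotation of continuous daylight at the northern-summer solstice; it lies at |ϕ| = 90° − ε = 90° − 64.70° = 25.30°.

25.30°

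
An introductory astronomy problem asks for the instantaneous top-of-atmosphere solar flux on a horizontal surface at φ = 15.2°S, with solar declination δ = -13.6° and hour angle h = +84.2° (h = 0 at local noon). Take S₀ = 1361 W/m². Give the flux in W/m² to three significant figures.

cos θ_z = sin φ sin δ + cos φ cos δ cos h = 0.061652 + 0.094787 = 0.156439.
Flux = S₀ · cos θ_z = 1361 × 0.156439 = 212.9 W/m².

213 W/m²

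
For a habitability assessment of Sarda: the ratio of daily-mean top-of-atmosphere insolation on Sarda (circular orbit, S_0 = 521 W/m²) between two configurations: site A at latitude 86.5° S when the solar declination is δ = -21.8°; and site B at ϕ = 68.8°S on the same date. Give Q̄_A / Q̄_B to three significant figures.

Q̄_A / Q̄_B ≈ 1.07

— Configuration A (ϕ=-86.5°):
cos h₀ = −tan(-86.5°) tan(-21.800°) = -6.5395 ≤ −1 ⇒ polar day, h₀ = π.
Bracket: h₀ sin ϕ sin δ + cos ϕ cos δ sin h₀ = 3.1416×-0.99813×-0.37137 + 0.06105×0.92849×0.00000 = 1.164514 + 0.000000 = 1.164514.
Q̄ = (S_0/π) × [bracket] = (521/π) × 1.164514 = 193.12 W/m².
— Configuration B (ϕ=-68.8°):
cos h₀ = −tan(-68.8°) tan(-21.800°) = -1.0312 ≤ −1 ⇒ polar day, h₀ = π.
Bracket: h₀ sin ϕ sin δ + cos ϕ cos δ sin h₀ = 3.1416×-0.93232×-0.37137 + 0.36162×0.92849×0.00000 = 1.087734 + 0.000000 = 1.087734.
Q̄ = (S_0/π) × [bracket] = (521/π) × 1.087734 = 180.39 W/m².
Ratio Q̄_A / Q̄_B = 193.12 / 180.39 = 1.071.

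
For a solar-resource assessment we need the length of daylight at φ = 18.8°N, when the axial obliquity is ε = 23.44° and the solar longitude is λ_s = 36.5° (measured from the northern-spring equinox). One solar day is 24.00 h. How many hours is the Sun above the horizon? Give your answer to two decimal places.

Solar declination: sin δ = sin ε · sin λ_s = sin 23.44° × sin 36.5° = 0.23661, so δ = +13.687°.
cos H₀ = −tan φ · tan δ = −tan(+18.8°) × tan(+13.687°) = -0.0829, so H₀ = 1.6538 rad = 94.76°.
Daylight = 2H₀/(2π) × 24.00 h = (1.6538/π) × 24.00 = 12.63 h.

12.63 h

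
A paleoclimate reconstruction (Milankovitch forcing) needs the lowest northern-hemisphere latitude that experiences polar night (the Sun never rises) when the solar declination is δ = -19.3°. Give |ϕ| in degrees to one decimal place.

|ϕ| = 70.7°

Polar night requires cos h₀ = −tan ϕ tan δ ≥ 1, i.e. tan ϕ tan δ ≤ −1.
The boundary is |tan ϕ| · |tan δ| = 1, so |ϕ| = 90° − |δ| = 90° − 19.3° = 70.7° in the northern hemisphere.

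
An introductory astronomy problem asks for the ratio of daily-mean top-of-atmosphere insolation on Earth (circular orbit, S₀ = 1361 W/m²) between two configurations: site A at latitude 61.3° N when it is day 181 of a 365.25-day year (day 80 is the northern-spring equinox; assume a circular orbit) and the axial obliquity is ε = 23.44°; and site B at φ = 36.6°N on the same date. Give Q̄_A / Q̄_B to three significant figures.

Q̄_A / Q̄_B ≈ 0.984

— Configuration A (φ=+61.3°):
Solar longitude: λ_s = 360° × (181 − 80)/365.25 = 99.548°.
sin δ = sin 23.44° × sin 99.548° = 0.39228, so δ = +23.096°.
cos H₀ = −tan(+61.3°) tan(+23.096°) = -0.7789, H₀ = 2.4638 rad.
Bracket: H₀ sin φ sin δ + cos φ cos δ sin H₀ = 2.4638×0.87715×0.39228 + 0.48022×0.91985×0.62709 = 0.847765 + 0.277005 = 1.124770.
Q̄ = (S₀/π) × [bracket] = (1361/π) × 1.124770 = 487.27 W/m².
— Configuration B (φ=+36.6°):
cos H₀ = −tan(+36.6°) tan(+23.096°) = -0.3167, H₀ = 1.8931 rad.
Bracket: H₀ sin φ sin δ + cos φ cos δ sin H₀ = 1.8931×0.59622×0.39228 + 0.80282×0.91985×0.94852 = 0.442768 + 0.700457 = 1.143225.
Q̄ = (S₀/π) × [bracket] = (1361/π) × 1.143225 = 495.27 W/m².
Ratio Q̄_A / Q̄_B = 487.27 / 495.27 = 0.9838.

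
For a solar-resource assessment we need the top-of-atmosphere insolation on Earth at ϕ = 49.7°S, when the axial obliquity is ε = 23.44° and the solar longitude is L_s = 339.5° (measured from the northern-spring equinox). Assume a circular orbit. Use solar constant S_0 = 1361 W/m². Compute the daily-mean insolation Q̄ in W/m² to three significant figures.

Q̄ ≈ 354 W/m²

Solar declination: sin δ = sin ε · sin L_s = sin 23.44° × sin 339.5° = -0.13931, so δ = -8.008°.
cos h₀ = −tan(-49.7°) tan(-8.008°) = -0.1659, h₀ = 1.7375 rad.
Bracket: h₀ sin ϕ sin δ + cos ϕ cos δ sin h₀ = 1.7375×-0.76267×-0.13931 + 0.64679×0.99025×0.98615 = 0.184605 + 0.631613 = 0.816218.
Q̄ = (S_0/π) × [bracket] = (1361/π) × 0.816218 = 353.6 W/m².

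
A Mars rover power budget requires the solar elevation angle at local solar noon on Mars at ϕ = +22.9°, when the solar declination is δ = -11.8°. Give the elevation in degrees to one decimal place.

At local noon the hour angle is zero, so the zenith angle equals |ϕ − δ| = |+22.9° − (-11.800°)| = 34.700°.
Elevation = 90° − 34.700° = 55.3°.

55.3°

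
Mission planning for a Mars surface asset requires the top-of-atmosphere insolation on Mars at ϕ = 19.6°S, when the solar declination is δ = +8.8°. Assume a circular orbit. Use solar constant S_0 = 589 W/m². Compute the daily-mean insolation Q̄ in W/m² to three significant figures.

Q̄ ≈ 160 W/m²

cos h₀ = −tan(-19.6°) tan(+8.800°) = 0.0551, h₀ = 1.5156 rad.
Bracket: h₀ sin ϕ sin δ + cos ϕ cos δ sin h₀ = 1.5156×-0.33545×0.15299 + 0.94206×0.98823×0.99848 = -0.077781 + 0.929557 = 0.851776.
Q̄ = (S_0/π) × [bracket] = (589/π) × 0.851776 = 159.7 W/m².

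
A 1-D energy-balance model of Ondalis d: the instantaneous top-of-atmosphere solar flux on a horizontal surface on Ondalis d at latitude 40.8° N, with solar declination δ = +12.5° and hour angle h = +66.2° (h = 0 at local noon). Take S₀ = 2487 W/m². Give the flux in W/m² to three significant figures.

cos θ_z = sin φ sin δ + cos φ cos δ cos h = 0.141426 + 0.298241 = 0.439667.
Flux = S₀ · cos θ_z = 2487 × 0.439667 = 1093 W/m².

1.09e+03 W/m²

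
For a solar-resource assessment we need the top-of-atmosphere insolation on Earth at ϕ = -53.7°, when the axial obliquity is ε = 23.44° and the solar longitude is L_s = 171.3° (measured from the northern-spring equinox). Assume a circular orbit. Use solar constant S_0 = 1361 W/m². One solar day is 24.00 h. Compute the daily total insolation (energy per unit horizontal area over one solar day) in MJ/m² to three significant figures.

19.3 MJ/m²

Solar declination: sin δ = sin ε · sin L_s = sin 23.44° × sin 171.3° = 0.06017, so δ = +3.450°.
cos h₀ = −tan(-53.7°) tan(+3.450°) = 0.0821, h₀ = 1.4886 rad.
Bracket: h₀ sin ϕ sin δ + cos ϕ cos δ sin h₀ = 1.4886×-0.80593×0.06017 + 0.59201×0.99819×0.99663 = -0.072186 + 0.588947 = 0.516761.
Q̄ = (S_0/π) × [bracket] = (1361/π) × 0.516761 = 223.87 W/m².
Daily total = Q̄ × 24.00 h × 3600 s/h = 223.87 × 24.00 × 3600 / 10⁶ = 19.34 MJ/m².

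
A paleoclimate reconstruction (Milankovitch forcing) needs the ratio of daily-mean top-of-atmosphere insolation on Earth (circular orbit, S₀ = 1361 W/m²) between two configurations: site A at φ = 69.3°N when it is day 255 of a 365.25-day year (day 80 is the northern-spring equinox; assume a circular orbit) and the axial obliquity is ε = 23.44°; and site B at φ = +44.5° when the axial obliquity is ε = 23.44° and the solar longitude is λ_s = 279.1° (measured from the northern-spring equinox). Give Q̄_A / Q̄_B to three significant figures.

— Configuration A (φ=+69.3°):
Solar longitude: λ_s = 360° × (255 − 80)/365.25 = 172.485°.
sin δ = sin 23.44° × sin 172.485° = 0.05203, so δ = +2.982°.
cos H₀ = −tan(+69.3°) tan(+2.982°) = -0.1379, H₀ = 1.7091 rad.
Bracket: H₀ sin φ sin δ + cos φ cos δ sin H₀ = 1.7091×0.93544×0.05203 + 0.35347×0.99865×0.99045 = 0.083184 + 0.349622 = 0.432806.
Q̄ = (S₀/π) × [bracket] = (1361/π) × 0.432806 = 187.50 W/m².
— Configuration B (φ=+44.5°):
Solar declination: sin δ = sin ε · sin λ_s = sin 23.44° × sin 279.1° = -0.39278, so δ = -23.128°.
cos H₀ = −tan(+44.5°) tan(-23.128°) = 0.4197, H₀ = 1.1377 rad.
Bracket: H₀ sin φ sin δ + cos φ cos δ sin H₀ = 1.1377×0.70091×-0.39278 + 0.71325×0.91963×0.90765 = -0.313213 + 0.595351 = 0.282138.
Q̄ = (S₀/π) × [bracket] = (1361/π) × 0.282138 = 122.23 W/m².
Ratio Q̄_A / Q̄_B = 187.50 / 122.23 = 1.534.

Q̄_A / Q̄_B ≈ 1.53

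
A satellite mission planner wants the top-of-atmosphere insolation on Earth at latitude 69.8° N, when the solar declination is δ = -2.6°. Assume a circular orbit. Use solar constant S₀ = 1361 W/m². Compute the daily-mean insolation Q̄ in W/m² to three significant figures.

cos H₀ = −tan(+69.8°) tan(-2.600°) = 0.1234, H₀ = 1.4471 rad.
Bracket: H₀ sin φ sin δ + cos φ cos δ sin H₀ = 1.4471×0.93849×-0.04536 + 0.34530×0.99897×0.99235 = -0.061603 + 0.342306 = 0.280703.
Q̄ = (S₀/π) × [bracket] = (1361/π) × 0.280703 = 121.6 W/m².

Q̄ ≈ 122 W/m²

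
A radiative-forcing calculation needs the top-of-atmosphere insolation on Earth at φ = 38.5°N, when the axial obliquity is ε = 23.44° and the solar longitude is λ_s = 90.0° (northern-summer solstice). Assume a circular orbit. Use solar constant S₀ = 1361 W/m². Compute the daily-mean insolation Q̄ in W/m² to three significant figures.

Solar declination: sin δ = sin ε · sin λ_s = sin 23.44° × sin 90.0° = 0.39779, so δ = +23.440°.
cos H₀ = −tan(+38.5°) tan(+23.440°) = -0.3449, H₀ = 1.9229 rad.
Bracket: H₀ sin φ sin δ + cos φ cos δ sin H₀ = 1.9229×0.62251×0.39779 + 0.78261×0.91748×0.93865 = 0.476164 + 0.673978 = 1.150142.
Q̄ = (S₀/π) × [bracket] = (1361/π) × 1.150142 = 498.3 W/m².

Q̄ ≈ 498 W/m²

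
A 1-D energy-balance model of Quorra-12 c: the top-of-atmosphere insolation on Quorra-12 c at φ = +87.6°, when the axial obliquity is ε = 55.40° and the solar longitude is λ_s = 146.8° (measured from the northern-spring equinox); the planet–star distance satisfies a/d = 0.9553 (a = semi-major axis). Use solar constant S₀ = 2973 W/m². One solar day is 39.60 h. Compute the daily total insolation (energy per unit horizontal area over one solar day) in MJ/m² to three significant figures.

174 MJ/m²

Solar declination: sin δ = sin ε · sin λ_s = sin 55.40° × sin 146.8° = 0.45072, so δ = +26.790°.
cos H₀ = −tan(+87.6°) tan(+26.790°) = -12.0469 ≤ −1 ⇒ polar day, H₀ = π.
Bracket: H₀ sin φ sin δ + cos φ cos δ sin H₀ = 3.1416×0.99912×0.45072 + 0.04188×0.89267×0.00000 = 1.414736 + 0.000000 = 1.414736.
Inverse-square distance factor (a/d)² = 0.9553² = 0.912598.
Q̄ = (S₀/π) × 0.912598 × [bracket] = (2973/π) × 0.912598 × 1.414736 = 1221.8 W/m².
Daily total = Q̄ × 39.60 h × 3600 s/h = 1221.8 × 39.60 × 3600 / 10⁶ = 174.2 MJ/m².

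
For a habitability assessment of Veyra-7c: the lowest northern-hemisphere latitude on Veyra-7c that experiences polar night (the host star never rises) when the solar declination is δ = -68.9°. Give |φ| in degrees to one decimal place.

|φ| = 21.1°

Polar night requires cos H₀ = −tan φ tan δ ≥ 1, i.e. tan φ tan δ ≤ −1.
The boundary is |tan φ| · |tan δ| = 1, so |φ| = 90° − |δ| = 90° − 68.9° = 21.1° in the northern hemisphere.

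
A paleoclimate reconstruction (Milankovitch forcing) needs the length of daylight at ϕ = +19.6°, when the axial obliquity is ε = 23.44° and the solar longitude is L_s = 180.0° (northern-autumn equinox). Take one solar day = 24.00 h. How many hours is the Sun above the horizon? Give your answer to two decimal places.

12.00 h

Solar declination: sin δ = sin ε · sin L_s = sin 23.44° × sin 180.0° = 0.00000, so δ = +0.000°.
cos h₀ = −tan ϕ · tan δ = −tan(+19.6°) × tan(+0.000°) = -0.0000, so h₀ = 1.5708 rad = 90.00°.
Daylight = 2h₀/(2π) × 24.00 h = (1.5708/π) × 24.00 = 12.00 h.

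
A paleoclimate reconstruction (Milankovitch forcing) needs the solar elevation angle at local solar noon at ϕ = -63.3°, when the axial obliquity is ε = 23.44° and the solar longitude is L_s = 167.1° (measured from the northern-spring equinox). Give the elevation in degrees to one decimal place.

Solar declination: sin δ = sin ε · sin L_s = sin 23.44° × sin 167.1° = 0.08881, so δ = +5.095°.
At local noon the hour angle is zero, so the zenith angle equals |ϕ − δ| = |-63.3° − (+5.095°)| = 68.395°.
Elevation = 90° − 68.395° = 21.6°.

21.6°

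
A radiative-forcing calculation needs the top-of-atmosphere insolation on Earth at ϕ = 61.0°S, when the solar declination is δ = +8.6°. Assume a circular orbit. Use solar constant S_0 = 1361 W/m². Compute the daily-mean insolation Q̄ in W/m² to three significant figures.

cos h₀ = −tan(-61.0°) tan(+8.600°) = 0.2728, h₀ = 1.2945 rad.
Bracket: h₀ sin ϕ sin δ + cos ϕ cos δ sin h₀ = 1.2945×-0.87462×0.14954 + 0.48481×0.98876×0.96206 = -0.169309 + 0.461174 = 0.291865.
Q̄ = (S_0/π) × [bracket] = (1361/π) × 0.291865 = 126.4 W/m².

Q̄ ≈ 126 W/m²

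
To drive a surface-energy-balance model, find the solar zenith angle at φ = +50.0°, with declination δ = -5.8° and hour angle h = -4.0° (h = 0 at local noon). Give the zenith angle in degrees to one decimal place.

θ_z = 55.9°

cos θ_z = sin φ sin δ + cos φ cos δ cos h = -0.077414 + 0.637939 = 0.560525.
θ_z = arccos(0.560525) = 55.9°.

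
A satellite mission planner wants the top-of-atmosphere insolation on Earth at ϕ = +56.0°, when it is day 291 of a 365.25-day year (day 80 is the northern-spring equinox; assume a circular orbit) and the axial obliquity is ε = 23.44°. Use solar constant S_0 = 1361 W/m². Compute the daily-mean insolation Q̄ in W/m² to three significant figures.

Q̄ ≈ 142 W/m²

Solar longitude: L_s = 360° × (291 − 80)/365.25 = 207.967°.
sin δ = sin 23.44° × sin 207.967° = -0.18655, so δ = -10.751°.
cos h₀ = −tan(+56.0°) tan(-10.751°) = 0.2815, h₀ = 1.2854 rad.
Bracket: h₀ sin ϕ sin δ + cos ϕ cos δ sin h₀ = 1.2854×0.82904×-0.18655 + 0.55919×0.98245×0.95956 = -0.198797 + 0.527159 = 0.328362.
Q̄ = (S_0/π) × [bracket] = (1361/π) × 0.328362 = 142.3 W/m².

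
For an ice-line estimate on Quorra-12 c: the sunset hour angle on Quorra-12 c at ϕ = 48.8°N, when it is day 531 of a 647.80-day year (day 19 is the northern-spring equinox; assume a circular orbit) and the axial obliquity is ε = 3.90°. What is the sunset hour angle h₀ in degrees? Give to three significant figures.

h₀ = 85.7°

Solar longitude: L_s = 360° × (531 − 19)/647.80 = 284.532°.
sin δ = sin 3.90° × sin 284.532° = -0.06584, so δ = -3.775°.
cos h₀ = −tan ϕ · tan δ = −tan(+48.8°) × tan(-3.775°) = 0.0754, so h₀ = 1.4954 rad = 85.68°.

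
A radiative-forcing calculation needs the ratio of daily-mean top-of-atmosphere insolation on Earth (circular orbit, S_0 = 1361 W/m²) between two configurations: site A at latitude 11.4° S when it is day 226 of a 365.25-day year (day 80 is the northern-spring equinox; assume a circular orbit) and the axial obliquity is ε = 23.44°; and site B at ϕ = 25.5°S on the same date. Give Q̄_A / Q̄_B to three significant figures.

— Configuration A (ϕ=-11.4°):
Solar longitude: L_s = 360° × (226 − 80)/365.25 = 143.901°.
sin δ = sin 23.44° × sin 143.901° = 0.23437, so δ = +13.554°.
cos h₀ = −tan(-11.4°) tan(+13.554°) = 0.0486, h₀ = 1.5222 rad.
Bracket: h₀ sin ϕ sin δ + cos ϕ cos δ sin h₀ = 1.5222×-0.19766×0.23437 + 0.98027×0.97215×0.99882 = -0.070517 + 0.951845 = 0.881328.
Q̄ = (S_0/π) × [bracket] = (1361/π) × 0.881328 = 381.81 W/m².
— Configuration B (ϕ=-25.5°):
cos h₀ = −tan(-25.5°) tan(+13.554°) = 0.1150, h₀ = 1.4556 rad.
Bracket: h₀ sin ϕ sin δ + cos ϕ cos δ sin h₀ = 1.4556×-0.43051×0.23437 + 0.90259×0.97215×0.99337 = -0.146868 + 0.871635 = 0.724767.
Q̄ = (S_0/π) × [bracket] = (1361/π) × 0.724767 = 313.98 W/m².
Ratio Q̄_A / Q̄_B = 381.81 / 313.98 = 1.216.

Q̄_A / Q̄_B ≈ 1.22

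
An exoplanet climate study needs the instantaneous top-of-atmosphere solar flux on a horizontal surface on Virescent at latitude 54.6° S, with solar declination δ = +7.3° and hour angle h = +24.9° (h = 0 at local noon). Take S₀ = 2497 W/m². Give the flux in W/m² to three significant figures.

cos θ_z = sin φ sin δ + cos φ cos δ cos h = -0.103574 + 0.521175 = 0.417601.
Flux = S₀ · cos θ_z = 2497 × 0.417601 = 1043 W/m².

1.04e+03 W/m²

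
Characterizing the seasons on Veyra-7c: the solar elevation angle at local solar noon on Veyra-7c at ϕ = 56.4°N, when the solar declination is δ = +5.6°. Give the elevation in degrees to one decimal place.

At local noon the hour angle is zero, so the zenith angle equals |ϕ − δ| = |+56.4° − (+5.600°)| = 50.800°.
Elevation = 90° − 50.800° = 39.2°.

39.2°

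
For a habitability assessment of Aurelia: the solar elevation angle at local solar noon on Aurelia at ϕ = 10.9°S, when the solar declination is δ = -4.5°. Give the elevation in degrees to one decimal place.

At local noon the hour angle is zero, so the zenith angle equals |ϕ − δ| = |-10.9° − (-4.500°)| = 6.400°.
Elevation = 90° − 6.400° = 83.6°.

83.6°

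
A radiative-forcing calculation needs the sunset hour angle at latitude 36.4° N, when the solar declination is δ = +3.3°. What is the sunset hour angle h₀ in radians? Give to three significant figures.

cos h₀ = −tan ϕ · tan δ = −tan(+36.4°) × tan(+3.300°) = -0.0425, so h₀ = 1.6133 rad = 92.44°.

h₀ = 1.61 rad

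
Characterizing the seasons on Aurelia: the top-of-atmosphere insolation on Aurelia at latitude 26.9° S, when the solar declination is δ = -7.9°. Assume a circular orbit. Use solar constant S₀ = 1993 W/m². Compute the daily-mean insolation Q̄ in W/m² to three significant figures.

cos H₀ = −tan(-26.9°) tan(-7.900°) = -0.0704, H₀ = 1.6413 rad.
Bracket: H₀ sin φ sin δ + cos φ cos δ sin H₀ = 1.6413×-0.45243×-0.13744 + 0.89180×0.99051×0.99752 = 0.102059 + 0.881146 = 0.983205.
Q̄ = (S₀/π) × [bracket] = (1993/π) × 0.983205 = 623.7 W/m².

Q̄ ≈ 624 W/m²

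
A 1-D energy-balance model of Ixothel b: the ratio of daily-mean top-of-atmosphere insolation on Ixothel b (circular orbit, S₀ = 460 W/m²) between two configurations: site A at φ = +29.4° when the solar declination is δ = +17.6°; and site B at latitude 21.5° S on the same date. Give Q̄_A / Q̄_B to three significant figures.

Q̄_A / Q̄_B ≈ 1.50

— Configuration A (φ=+29.4°):
cos H₀ = −tan(+29.4°) tan(+17.600°) = -0.1787, H₀ = 1.7505 rad.
Bracket: H₀ sin φ sin δ + cos φ cos δ sin H₀ = 1.7505×0.49090×0.30237 + 0.87121×0.95319×0.98390 = 0.259833 + 0.817059 = 1.076892.
Q̄ = (S₀/π) × [bracket] = (460/π) × 1.076892 = 157.68 W/m².
— Configuration B (φ=-21.5°):
cos H₀ = −tan(-21.5°) tan(+17.600°) = 0.1250, H₀ = 1.4455 rad.
Bracket: H₀ sin φ sin δ + cos φ cos δ sin H₀ = 1.4455×-0.36650×0.30237 + 0.93042×0.95319×0.99216 = -0.160188 + 0.879914 = 0.719726.
Q̄ = (S₀/π) × [bracket] = (460/π) × 0.719726 = 105.38 W/m².
Ratio Q̄_A / Q̄_B = 157.68 / 105.38 = 1.496.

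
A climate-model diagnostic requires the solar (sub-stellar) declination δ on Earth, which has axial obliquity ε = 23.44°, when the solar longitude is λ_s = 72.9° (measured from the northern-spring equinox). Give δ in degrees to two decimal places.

sin δ = sin ε · sin λ_s = sin 23.44° × sin 72.9° = 0.380203.
δ = arcsin(0.380203) = +22.35°.

δ = +22.35°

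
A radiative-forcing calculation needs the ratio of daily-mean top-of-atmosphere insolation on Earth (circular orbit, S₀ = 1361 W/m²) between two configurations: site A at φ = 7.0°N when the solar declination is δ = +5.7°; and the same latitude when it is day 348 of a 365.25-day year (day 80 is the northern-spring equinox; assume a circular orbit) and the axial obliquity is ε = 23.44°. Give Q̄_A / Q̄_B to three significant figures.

— Configuration A (φ=+7.0°):
cos H₀ = −tan(+7.0°) tan(+5.700°) = -0.0123, H₀ = 1.5831 rad.
Bracket: H₀ sin φ sin δ + cos φ cos δ sin H₀ = 1.5831×0.12187×0.09932 + 0.99255×0.99506×0.99992 = 0.019162 + 0.987568 = 1.006730.
Q̄ = (S₀/π) × [bracket] = (1361/π) × 1.006730 = 436.14 W/m².
— Configuration B (φ=+7.0°):
Solar longitude: λ_s = 360° × (348 − 80)/365.25 = 264.148°.
sin δ = sin 23.44° × sin 264.148° = -0.39572, so δ = -23.311°.
cos H₀ = −tan(+7.0°) tan(-23.311°) = 0.0529, H₀ = 1.5179 rad.
Bracket: H₀ sin φ sin δ + cos φ cos δ sin H₀ = 1.5179×0.12187×-0.39572 + 0.99255×0.91837×0.99860 = -0.073203 + 0.910252 = 0.837049.
Q̄ = (S₀/π) × [bracket] = (1361/π) × 0.837049 = 362.63 W/m².
Ratio Q̄_A / Q̄_B = 436.14 / 362.63 = 1.203.

Q̄_A / Q̄_B ≈ 1.20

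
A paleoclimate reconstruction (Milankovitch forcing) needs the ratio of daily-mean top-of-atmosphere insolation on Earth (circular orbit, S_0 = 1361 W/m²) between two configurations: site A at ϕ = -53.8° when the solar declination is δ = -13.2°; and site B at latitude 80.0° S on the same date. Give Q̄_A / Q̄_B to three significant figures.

Q̄_A / Q̄_B ≈ 1.27

— Configuration A (ϕ=-53.8°):
cos h₀ = −tan(-53.8°) tan(-13.200°) = -0.3205, h₀ = 1.8970 rad.
Bracket: h₀ sin ϕ sin δ + cos ϕ cos δ sin h₀ = 1.8970×-0.80696×-0.22835 + 0.59061×0.97358×0.94726 = 0.349559 + 0.544680 = 0.894239.
Q̄ = (S_0/π) × [bracket] = (1361/π) × 0.894239 = 387.40 W/m².
— Configuration B (ϕ=-80.0°):
cos h₀ = −tan(-80.0°) tan(-13.200°) = -1.3302 ≤ −1 ⇒ polar day, h₀ = π.
Bracket: h₀ sin ϕ sin δ + cos ϕ cos δ sin h₀ = 3.1416×-0.98481×-0.22835 + 0.17365×0.97358×0.00000 = 0.706487 + 0.000000 = 0.706487.
Q̄ = (S_0/π) × [bracket] = (1361/π) × 0.706487 = 306.06 W/m².
Ratio Q̄_A / Q̄_B = 387.40 / 306.06 = 1.266.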